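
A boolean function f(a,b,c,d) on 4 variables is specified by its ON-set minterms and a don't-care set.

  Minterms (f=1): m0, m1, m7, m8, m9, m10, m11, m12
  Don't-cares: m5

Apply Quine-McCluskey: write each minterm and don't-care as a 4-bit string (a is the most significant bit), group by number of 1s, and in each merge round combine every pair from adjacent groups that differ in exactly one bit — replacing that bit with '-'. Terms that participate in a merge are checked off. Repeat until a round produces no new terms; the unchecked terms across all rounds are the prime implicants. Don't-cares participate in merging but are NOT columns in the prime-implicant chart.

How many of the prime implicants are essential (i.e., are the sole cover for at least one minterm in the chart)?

[col 0] 0000*, 0001*, 0101*, 0111*, 1000*, 1001*, 1010*, 1011*, 1100*
[col 1] -000*, -001*, 0-01, 000-*, 01-1, 1-00, 10-0*, 10-1*, 100-*, 101-*
[col 2] -00-, 10--
Prime implicants: -00-, 0-01, 01-1, 1-00, 10--
PI chart (minterm → PIs covering it):
  0 | -00-  (sole → essential)
  1 | -00-,0-01
  7 | 01-1  (sole → essential)
  8 | -00-,1-00,10--
  9 | -00-,10--
  10 | 10--  (sole → essential)
  11 | 10--  (sole → essential)
  12 | 1-00  (sole → essential)
Essential prime implicants: -00-, 01-1, 1-00, 10--

4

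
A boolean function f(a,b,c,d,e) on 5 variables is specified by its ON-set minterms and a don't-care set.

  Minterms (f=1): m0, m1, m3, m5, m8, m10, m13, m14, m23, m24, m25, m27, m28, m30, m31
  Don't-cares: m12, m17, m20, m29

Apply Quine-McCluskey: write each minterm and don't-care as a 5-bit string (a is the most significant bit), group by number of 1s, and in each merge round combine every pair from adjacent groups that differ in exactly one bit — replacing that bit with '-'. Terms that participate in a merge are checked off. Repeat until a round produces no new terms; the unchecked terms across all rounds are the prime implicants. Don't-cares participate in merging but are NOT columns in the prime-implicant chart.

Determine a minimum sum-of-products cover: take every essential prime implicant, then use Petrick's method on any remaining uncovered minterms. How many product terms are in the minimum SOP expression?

8

Round 0: 00000✓ 00001✓ 00011✓ 00101✓ 01000✓ 01010✓ 01100✓ 01101✓ 01110✓ 10001✓ 10100✓ 10111✓ 11000✓ 11001✓ 11011✓ 11100✓ 11101✓ 11110✓ 11111✓
Round 1: -0001 -1000✓ -1100✓ -1101✓ -1110✓ 0-000 0-101 00-01 000-1 0000- 01-00✓ 01-10✓ 010-0✓ 011-0✓ 0110-✓ 1-001 1-100 1-111 11-00✓ 11-01✓ 11-11✓ 110-1✓ 1100-✓ 111-0✓ 111-1✓ 1110-✓ 1111-✓
Round 2: -1-00 -11-0 -110- 01--0 11--1 11-0- 111--
PIs = {-0001, -1-00, -11-0, -110-, 0-000, 0-101, 00-01, 000-1, 0000-, 01--0, 1-001, 1-100, 1-111, 11--1, 11-0-, 111--}
Coverage chart:
  m0: 0-000,0000-
  m1: -0001,00-01,000-1,0000-
  m3: 000-1 ←essential
  m5: 0-101,00-01
  m8: -1-00,0-000,01--0
  m10: 01--0 ←essential
  m13: -110-,0-101
  m14: -11-0,01--0
  m23: 1-111 ←essential
  m24: -1-00,11-0-
  m25: 1-001,11--1,11-0-
  m27: 11--1 ←essential
  m28: -1-00,-11-0,-110-,1-100,11-0-,111--
  m30: -11-0,111--
  m31: 1-111,11--1,111--
Essential: 000-1, 01--0, 1-111, 11--1
Petrick residual → -1-00, -11-0, 0-000, 0-101
Min cover (8 terms): bd'e' + bce' + a'c'd'e' + a'cd'e + a'b'c'e + a'be' + acde + abe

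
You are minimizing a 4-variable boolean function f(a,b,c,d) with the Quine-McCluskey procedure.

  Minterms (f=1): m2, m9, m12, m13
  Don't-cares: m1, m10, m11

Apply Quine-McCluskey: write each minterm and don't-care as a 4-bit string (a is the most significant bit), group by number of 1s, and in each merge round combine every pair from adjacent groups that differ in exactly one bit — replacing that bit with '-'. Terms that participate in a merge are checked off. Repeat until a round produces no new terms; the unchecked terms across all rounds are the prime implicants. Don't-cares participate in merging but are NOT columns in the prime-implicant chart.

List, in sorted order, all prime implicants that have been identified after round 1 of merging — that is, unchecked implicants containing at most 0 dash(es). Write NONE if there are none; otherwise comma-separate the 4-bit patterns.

Round 0: 0001✓ 0010✓ 1001✓ 1010✓ 1011✓ 1100✓ 1101✓
Round 1: -001 -010 1-01 10-1 101- 110-
PIs = {-001, -010, 1-01, 10-1, 101-, 110-}

NONE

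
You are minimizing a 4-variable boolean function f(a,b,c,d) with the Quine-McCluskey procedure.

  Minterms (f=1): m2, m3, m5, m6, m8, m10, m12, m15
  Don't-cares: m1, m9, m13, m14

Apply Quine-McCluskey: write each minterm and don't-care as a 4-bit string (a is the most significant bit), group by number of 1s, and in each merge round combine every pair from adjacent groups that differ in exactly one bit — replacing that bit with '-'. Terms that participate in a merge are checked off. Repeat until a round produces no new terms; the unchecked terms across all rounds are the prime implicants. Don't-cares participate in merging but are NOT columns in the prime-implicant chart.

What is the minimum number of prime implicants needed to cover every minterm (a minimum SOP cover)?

5

size-2^0 implicants → 0001(✓)  0010(✓)  0011(✓)  0101(✓)  0110(✓)  1000(✓)  1001(✓)  1010(✓)  1100(✓)  1101(✓)  1110(✓)  1111(✓)
size-2^1 implicants → -001(✓)  -010(✓)  -101(✓)  -110(✓)  0-01(✓)  0-10(✓)  00-1  001-  1-00(✓)  1-01(✓)  1-10(✓)  10-0(✓)  100-(✓)  11-0(✓)  11-1(✓)  110-(✓)  111-(✓)
size-2^2 implicants → --01  --10  1--0  1-0-  11--
Unchecked terms (primes): --01, --10, 00-1, 001-, 1--0, 1-0-, 11--
Minterm coverage:
  m2 ⊆ --10,001-
  m3 ⊆ 00-1,001-
  m5 ⊆ --01 [E]
  m6 ⊆ --10 [E]
  m8 ⊆ 1--0,1-0-
  m10 ⊆ --10,1--0
  m12 ⊆ 1--0,1-0-,11--
  m15 ⊆ 11-- [E]
E = {--01, --10, 11--}
Petrick residual → 00-1, 1--0
Cover = c'd + cd' + a'b'd + ad' + ab  |cover|=5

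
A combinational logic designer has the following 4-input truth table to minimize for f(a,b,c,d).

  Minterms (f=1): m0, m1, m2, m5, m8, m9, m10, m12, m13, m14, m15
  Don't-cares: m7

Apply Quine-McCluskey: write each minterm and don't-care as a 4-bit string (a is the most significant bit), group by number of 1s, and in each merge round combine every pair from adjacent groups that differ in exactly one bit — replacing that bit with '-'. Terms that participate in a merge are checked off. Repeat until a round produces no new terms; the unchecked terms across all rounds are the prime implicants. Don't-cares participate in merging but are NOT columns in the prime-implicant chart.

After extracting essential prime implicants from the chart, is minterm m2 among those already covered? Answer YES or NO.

Round 0: 0000✓ 0001✓ 0010✓ 0101✓ 0111✓ 1000✓ 1001✓ 1010✓ 1100✓ 1101✓ 1110✓ 1111✓
Round 1: -000✓ -001✓ -010✓ -101✓ -111✓ 0-01✓ 00-0✓ 000-✓ 01-1✓ 1-00✓ 1-01✓ 1-10✓ 10-0✓ 100-✓ 11-0✓ 11-1✓ 110-✓ 111-✓
Round 2: --01 -0-0 -00- -1-1 1--0 1-0- 11--
PIs = {--01, -0-0, -00-, -1-1, 1--0, 1-0-, 11--}
Coverage chart:
  m0: -0-0,-00-
  m1: --01,-00-
  m2: -0-0 ←essential
  m5: --01,-1-1
  m8: -0-0,-00-,1--0,1-0-
  m9: --01,-00-,1-0-
  m10: -0-0,1--0
  m12: 1--0,1-0-,11--
  m13: --01,-1-1,1-0-,11--
  m14: 1--0,11--
  m15: -1-1,11--
Essential: -0-0

YES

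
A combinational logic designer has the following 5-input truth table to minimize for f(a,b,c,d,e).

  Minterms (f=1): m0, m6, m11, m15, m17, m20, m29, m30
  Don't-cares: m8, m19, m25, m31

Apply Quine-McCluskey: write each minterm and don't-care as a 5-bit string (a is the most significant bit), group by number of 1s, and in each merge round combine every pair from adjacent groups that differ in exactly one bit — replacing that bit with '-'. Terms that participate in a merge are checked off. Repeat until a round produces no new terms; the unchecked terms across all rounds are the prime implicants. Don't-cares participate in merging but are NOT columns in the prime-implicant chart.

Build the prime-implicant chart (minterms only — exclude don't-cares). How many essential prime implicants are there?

5

Round 0: 00000✓ 00110 01000✓ 01011✓ 01111✓ 10001✓ 10011✓ 10100 11001✓ 11101✓ 11110✓ 11111✓
Round 1: -1111 0-000 01-11 1-001 100-1 11-01 111-1 1111-
PIs = {-1111, 0-000, 00110, 01-11, 1-001, 100-1, 10100, 11-01, 111-1, 1111-}
Coverage chart:
  m0: 0-000 ←essential
  m6: 00110 ←essential
  m11: 01-11 ←essential
  m15: -1111,01-11
  m17: 1-001,100-1
  m20: 10100 ←essential
  m29: 11-01,111-1
  m30: 1111- ←essential
Essential: 0-000, 00110, 01-11, 10100, 1111-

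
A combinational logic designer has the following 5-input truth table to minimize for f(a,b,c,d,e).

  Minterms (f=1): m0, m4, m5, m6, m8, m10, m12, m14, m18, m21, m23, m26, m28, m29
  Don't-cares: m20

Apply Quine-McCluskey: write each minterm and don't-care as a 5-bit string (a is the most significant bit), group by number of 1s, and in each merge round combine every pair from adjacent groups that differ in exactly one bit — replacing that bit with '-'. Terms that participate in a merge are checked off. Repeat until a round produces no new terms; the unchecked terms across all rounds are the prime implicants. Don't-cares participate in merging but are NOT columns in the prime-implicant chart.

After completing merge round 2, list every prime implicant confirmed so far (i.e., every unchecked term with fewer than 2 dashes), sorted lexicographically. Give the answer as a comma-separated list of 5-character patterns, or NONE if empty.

-1010, 1-010, 101-1

Round 0: 00000✓ 00100✓ 00101✓ 00110✓ 01000✓ 01010✓ 01100✓ 01110✓ 10010✓ 10100✓ 10101✓ 10111✓ 11010✓ 11100✓ 11101✓
Round 1: -0100✓ -0101✓ -1010 -1100✓ 0-000✓ 0-100✓ 0-110✓ 00-00✓ 001-0✓ 0010-✓ 01-00✓ 01-10✓ 010-0✓ 011-0✓ 1-010 1-100✓ 1-101✓ 101-1 1010-✓ 1110-✓
Round 2: --100 -010- 0--00 0-1-0 01--0 1-10-
PIs = {--100, -010-, -1010, 0--00, 0-1-0, 01--0, 1-010, 1-10-, 101-1}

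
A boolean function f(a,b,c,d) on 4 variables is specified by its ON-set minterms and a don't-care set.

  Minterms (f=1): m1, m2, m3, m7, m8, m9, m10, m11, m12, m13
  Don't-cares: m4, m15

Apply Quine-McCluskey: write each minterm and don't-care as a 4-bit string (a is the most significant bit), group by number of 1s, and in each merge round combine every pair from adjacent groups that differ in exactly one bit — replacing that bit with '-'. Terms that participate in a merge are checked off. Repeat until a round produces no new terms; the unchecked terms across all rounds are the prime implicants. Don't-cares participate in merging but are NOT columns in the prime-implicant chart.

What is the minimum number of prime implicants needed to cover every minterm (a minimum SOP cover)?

Round 0: 0001✓ 0010✓ 0011✓ 0100✓ 0111✓ 1000✓ 1001✓ 1010✓ 1011✓ 1100✓ 1101✓ 1111✓
Round 1: -001✓ -010✓ -011✓ -100 -111✓ 0-11✓ 00-1✓ 001-✓ 1-00✓ 1-01✓ 1-11✓ 10-0✓ 10-1✓ 100-✓ 101-✓ 11-1✓ 110-✓
Round 2: --11 -0-1 -01- 1--1 1-0- 10--
PIs = {--11, -0-1, -01-, -100, 1--1, 1-0-, 10--}
Coverage chart:
  m1: -0-1 ←essential
  m2: -01- ←essential
  m3: --11,-0-1,-01-
  m7: --11 ←essential
  m8: 1-0-,10--
  m9: -0-1,1--1,1-0-,10--
  m10: -01-,10--
  m11: --11,-0-1,-01-,1--1,10--
  m12: -100,1-0-
  m13: 1--1,1-0-
Essential: --11, -0-1, -01-
Petrick residual → 1-0-
Min cover (4 terms): cd + b'd + b'c + ac'

4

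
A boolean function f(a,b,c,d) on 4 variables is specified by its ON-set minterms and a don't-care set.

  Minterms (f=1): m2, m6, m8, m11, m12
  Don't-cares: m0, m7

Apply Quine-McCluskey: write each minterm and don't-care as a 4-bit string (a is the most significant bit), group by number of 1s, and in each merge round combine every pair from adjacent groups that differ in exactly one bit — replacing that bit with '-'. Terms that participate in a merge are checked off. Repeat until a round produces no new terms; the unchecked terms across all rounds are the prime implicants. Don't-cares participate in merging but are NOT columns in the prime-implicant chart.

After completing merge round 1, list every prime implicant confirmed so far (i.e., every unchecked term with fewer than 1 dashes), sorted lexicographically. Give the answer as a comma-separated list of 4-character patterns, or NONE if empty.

size-2^0 implicants → 0000(✓)  0010(✓)  0110(✓)  0111(✓)  1000(✓)  1011  1100(✓)
size-2^1 implicants → -000  0-10  00-0  011-  1-00
Unchecked terms (primes): -000, 0-10, 00-0, 011-, 1-00, 1011

1011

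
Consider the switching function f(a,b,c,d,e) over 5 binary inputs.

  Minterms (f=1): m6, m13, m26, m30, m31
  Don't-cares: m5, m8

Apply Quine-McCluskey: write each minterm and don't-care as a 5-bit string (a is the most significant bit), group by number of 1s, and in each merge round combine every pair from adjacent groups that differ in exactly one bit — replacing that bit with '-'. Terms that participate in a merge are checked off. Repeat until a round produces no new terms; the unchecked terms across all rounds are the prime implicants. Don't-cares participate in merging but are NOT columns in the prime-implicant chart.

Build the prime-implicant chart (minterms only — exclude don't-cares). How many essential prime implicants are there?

4

Round 0: 00101✓ 00110 01000 01101✓ 11010✓ 11110✓ 11111✓
Round 1: 0-101 11-10 1111-
PIs = {0-101, 00110, 01000, 11-10, 1111-}
Coverage chart:
  m6: 00110 ←essential
  m13: 0-101 ←essential
  m26: 11-10 ←essential
  m30: 11-10,1111-
  m31: 1111- ←essential
Essential: 0-101, 00110, 11-10, 1111-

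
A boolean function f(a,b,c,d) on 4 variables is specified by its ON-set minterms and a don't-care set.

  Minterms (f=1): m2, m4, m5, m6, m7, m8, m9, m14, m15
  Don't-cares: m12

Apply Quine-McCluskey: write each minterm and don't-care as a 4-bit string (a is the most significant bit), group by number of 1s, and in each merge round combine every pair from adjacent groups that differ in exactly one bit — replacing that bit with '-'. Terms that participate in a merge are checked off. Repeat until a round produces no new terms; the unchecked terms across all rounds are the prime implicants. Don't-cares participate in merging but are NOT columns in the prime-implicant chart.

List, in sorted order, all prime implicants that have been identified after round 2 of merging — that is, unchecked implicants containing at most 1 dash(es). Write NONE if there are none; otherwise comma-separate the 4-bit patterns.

Round 0: 0010✓ 0100✓ 0101✓ 0110✓ 0111✓ 1000✓ 1001✓ 1100✓ 1110✓ 1111✓
Round 1: -100✓ -110✓ -111✓ 0-10 01-0✓ 01-1✓ 010-✓ 011-✓ 1-00 100- 11-0✓ 111-✓
Round 2: -1-0 -11- 01--
PIs = {-1-0, -11-, 0-10, 01--, 1-00, 100-}

0-10, 1-00, 100-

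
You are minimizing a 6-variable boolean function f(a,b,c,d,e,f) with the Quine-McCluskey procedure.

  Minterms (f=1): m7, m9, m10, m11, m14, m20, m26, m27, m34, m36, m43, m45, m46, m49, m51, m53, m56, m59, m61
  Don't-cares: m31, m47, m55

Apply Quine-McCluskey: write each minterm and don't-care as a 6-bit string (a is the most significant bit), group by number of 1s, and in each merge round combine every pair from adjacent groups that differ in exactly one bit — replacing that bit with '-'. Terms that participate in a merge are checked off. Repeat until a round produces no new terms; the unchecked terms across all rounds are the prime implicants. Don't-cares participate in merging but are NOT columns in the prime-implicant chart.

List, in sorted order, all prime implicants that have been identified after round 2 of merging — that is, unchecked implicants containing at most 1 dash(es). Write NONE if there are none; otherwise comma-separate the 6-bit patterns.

-01110, 000111, 001-10, 0010-1, 010100, 011-11, 1-1101, 100010, 100100, 101-11, 1011-1, 10111-, 11-011, 11-101, 111000

Round 0: 000111 001001✓ 001010✓ 001011✓ 001110✓ 010100 011010✓ 011011✓ 011111✓ 100010 100100 101011✓ 101101✓ 101110✓ 101111✓ 110001✓ 110011✓ 110101✓ 110111✓ 111000 111011✓ 111101✓
Round 1: -01011✓ -01110 -11011✓ 0-1010✓ 0-1011✓ 001-10 0010-1 00101-✓ 011-11 01101-✓ 1-1011✓ 1-1101 101-11 1011-1 10111- 11-011 11-101 110-01✓ 110-11✓ 1100-1✓ 1101-1✓
Round 2: --1011 0-101- 110--1
PIs = {--1011, -01110, 0-101-, 000111, 001-10, 0010-1, 010100, 011-11, 1-1101, 100010, 100100, 101-11, 1011-1, 10111-, 11-011, 11-101, 110--1, 111000}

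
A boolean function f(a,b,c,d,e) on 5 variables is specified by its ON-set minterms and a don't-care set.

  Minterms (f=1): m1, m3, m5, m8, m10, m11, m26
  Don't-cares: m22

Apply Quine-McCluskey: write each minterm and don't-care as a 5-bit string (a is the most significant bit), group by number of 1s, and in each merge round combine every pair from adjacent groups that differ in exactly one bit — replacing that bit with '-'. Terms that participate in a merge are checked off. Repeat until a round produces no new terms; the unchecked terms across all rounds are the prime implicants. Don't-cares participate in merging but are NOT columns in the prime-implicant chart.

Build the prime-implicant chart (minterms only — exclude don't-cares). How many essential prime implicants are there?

3

size-2^0 implicants → 00001(✓)  00011(✓)  00101(✓)  01000(✓)  01010(✓)  01011(✓)  10110  11010(✓)
size-2^1 implicants → -1010  0-011  00-01  000-1  010-0  0101-
Unchecked terms (primes): -1010, 0-011, 00-01, 000-1, 010-0, 0101-, 10110
Minterm coverage:
  m1 ⊆ 00-01,000-1
  m3 ⊆ 0-011,000-1
  m5 ⊆ 00-01 [E]
  m8 ⊆ 010-0 [E]
  m10 ⊆ -1010,010-0,0101-
  m11 ⊆ 0-011,0101-
  m26 ⊆ -1010 [E]
E = {-1010, 00-01, 010-0}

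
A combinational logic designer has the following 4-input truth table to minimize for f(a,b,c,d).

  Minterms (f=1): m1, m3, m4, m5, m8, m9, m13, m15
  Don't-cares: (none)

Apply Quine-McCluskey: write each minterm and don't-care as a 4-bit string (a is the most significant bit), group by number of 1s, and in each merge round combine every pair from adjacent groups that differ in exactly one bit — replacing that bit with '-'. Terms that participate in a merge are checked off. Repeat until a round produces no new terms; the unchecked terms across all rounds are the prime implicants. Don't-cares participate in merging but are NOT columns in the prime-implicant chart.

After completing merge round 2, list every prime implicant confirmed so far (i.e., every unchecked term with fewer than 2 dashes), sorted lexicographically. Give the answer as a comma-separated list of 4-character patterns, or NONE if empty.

00-1, 010-, 100-, 11-1

[col 0] 0001*, 0011*, 0100*, 0101*, 1000*, 1001*, 1101*, 1111*
[col 1] -001*, -101*, 0-01*, 00-1, 010-, 1-01*, 100-, 11-1
[col 2] --01
Prime implicants: --01, 00-1, 010-, 100-, 11-1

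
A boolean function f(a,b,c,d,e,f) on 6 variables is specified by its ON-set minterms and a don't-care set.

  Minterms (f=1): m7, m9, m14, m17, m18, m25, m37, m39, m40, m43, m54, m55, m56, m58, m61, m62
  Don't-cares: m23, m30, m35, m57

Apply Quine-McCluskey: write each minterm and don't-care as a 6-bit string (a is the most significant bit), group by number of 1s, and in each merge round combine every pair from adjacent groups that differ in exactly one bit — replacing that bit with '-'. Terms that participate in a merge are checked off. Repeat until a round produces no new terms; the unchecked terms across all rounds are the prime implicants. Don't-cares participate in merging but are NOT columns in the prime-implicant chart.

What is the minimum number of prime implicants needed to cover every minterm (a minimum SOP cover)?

11

[col 0] 000111*, 001001*, 001110*, 010001*, 010010, 010111*, 011001*, 011110*, 100011*, 100101*, 100111*, 101000*, 101011*, 110110*, 110111*, 111000*, 111001*, 111010*, 111101*, 111110*
[col 1] -00111*, -10111*, -11001, -11110, 0-0111*, 0-1001, 0-1110, 01-001, 1-0111*, 1-1000, 10-011, 100-11, 1001-1, 11-110, 11011-, 111-01, 111-10, 1110-0, 11100-
[col 2] --0111
Prime implicants: --0111, -11001, -11110, 0-1001, 0-1110, 01-001, 010010, 1-1000, 10-011, 100-11, 1001-1, 11-110, 11011-, 111-01, 111-10, 1110-0, 11100-
PI chart (minterm → PIs covering it):
  7 | --0111  (sole → essential)
  9 | 0-1001  (sole → essential)
  14 | 0-1110  (sole → essential)
  17 | 01-001  (sole → essential)
  18 | 010010  (sole → essential)
  25 | -11001,0-1001,01-001
  37 | 1001-1  (sole → essential)
  39 | --0111,100-11,1001-1
  40 | 1-1000  (sole → essential)
  43 | 10-011  (sole → essential)
  54 | 11-110,11011-
  55 | --0111,11011-
  56 | 1-1000,1110-0,11100-
  58 | 111-10,1110-0
  61 | 111-01  (sole → essential)
  62 | -11110,11-110,111-10
Essential prime implicants: --0111, 0-1001, 0-1110, 01-001, 010010, 1-1000, 10-011, 1001-1, 111-01
Petrick residual → 11-110, 111-10
Minimum SOP uses 11 PIs: c'def + a'cd'e'f + a'cdef' + a'bd'e'f + a'bc'd'ef' + acd'e'f' + ab'd'ef + ab'c'df + abdef' + abce'f + abcef'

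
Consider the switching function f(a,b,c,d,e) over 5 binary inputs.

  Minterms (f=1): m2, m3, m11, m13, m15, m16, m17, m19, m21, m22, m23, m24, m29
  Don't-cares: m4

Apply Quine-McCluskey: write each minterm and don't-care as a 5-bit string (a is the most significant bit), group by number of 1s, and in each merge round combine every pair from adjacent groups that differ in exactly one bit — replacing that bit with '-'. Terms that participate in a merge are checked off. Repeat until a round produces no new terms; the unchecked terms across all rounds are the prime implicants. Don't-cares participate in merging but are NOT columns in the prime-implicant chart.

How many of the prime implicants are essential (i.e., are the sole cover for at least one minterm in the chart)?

Round 0: 00010✓ 00011✓ 00100 01011✓ 01101✓ 01111✓ 10000✓ 10001✓ 10011✓ 10101✓ 10110✓ 10111✓ 11000✓ 11101✓
Round 1: -0011 -1101 0-011 0001- 01-11 011-1 1-000 1-101 10-01✓ 10-11✓ 100-1✓ 1000- 101-1✓ 1011-
Round 2: 10--1
PIs = {-0011, -1101, 0-011, 0001-, 00100, 01-11, 011-1, 1-000, 1-101, 10--1, 1000-, 1011-}
Coverage chart:
  m2: 0001- ←essential
  m3: -0011,0-011,0001-
  m11: 0-011,01-11
  m13: -1101,011-1
  m15: 01-11,011-1
  m16: 1-000,1000-
  m17: 10--1,1000-
  m19: -0011,10--1
  m21: 1-101,10--1
  m22: 1011- ←essential
  m23: 10--1,1011-
  m24: 1-000 ←essential
  m29: -1101,1-101
Essential: 0001-, 1-000, 1011-

3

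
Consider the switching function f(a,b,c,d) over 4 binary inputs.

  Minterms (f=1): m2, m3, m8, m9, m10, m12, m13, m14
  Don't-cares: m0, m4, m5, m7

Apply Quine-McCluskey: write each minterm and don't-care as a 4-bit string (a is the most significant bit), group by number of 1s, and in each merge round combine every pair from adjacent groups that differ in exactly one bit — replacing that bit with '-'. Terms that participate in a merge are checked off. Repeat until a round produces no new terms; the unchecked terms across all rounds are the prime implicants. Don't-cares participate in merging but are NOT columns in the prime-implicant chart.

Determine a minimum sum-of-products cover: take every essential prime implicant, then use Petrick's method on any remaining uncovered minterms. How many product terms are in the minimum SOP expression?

3

size-2^0 implicants → 0000(✓)  0010(✓)  0011(✓)  0100(✓)  0101(✓)  0111(✓)  1000(✓)  1001(✓)  1010(✓)  1100(✓)  1101(✓)  1110(✓)
size-2^1 implicants → -000(✓)  -010(✓)  -100(✓)  -101(✓)  0-00(✓)  0-11  00-0(✓)  001-  01-1  010-(✓)  1-00(✓)  1-01(✓)  1-10(✓)  10-0(✓)  100-(✓)  11-0(✓)  110-(✓)
size-2^2 implicants → --00  -0-0  -10-  1--0  1-0-
Unchecked terms (primes): --00, -0-0, -10-, 0-11, 001-, 01-1, 1--0, 1-0-
Minterm coverage:
  m2 ⊆ -0-0,001-
  m3 ⊆ 0-11,001-
  m8 ⊆ --00,-0-0,1--0,1-0-
  m9 ⊆ 1-0- [E]
  m10 ⊆ -0-0,1--0
  m12 ⊆ --00,-10-,1--0,1-0-
  m13 ⊆ -10-,1-0-
  m14 ⊆ 1--0 [E]
E = {1--0, 1-0-}
Petrick residual → 001-
Cover = a'b'c + ad' + ac'  |cover|=3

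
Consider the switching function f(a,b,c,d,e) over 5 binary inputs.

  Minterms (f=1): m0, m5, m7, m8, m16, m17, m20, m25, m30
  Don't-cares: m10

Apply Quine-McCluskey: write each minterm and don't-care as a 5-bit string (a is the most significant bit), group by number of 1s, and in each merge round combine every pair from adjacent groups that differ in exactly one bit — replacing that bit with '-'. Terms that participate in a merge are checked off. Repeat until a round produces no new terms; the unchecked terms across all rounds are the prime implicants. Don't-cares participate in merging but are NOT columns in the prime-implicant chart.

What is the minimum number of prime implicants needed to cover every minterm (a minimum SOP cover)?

5

[col 0] 00000*, 00101*, 00111*, 01000*, 01010*, 10000*, 10001*, 10100*, 11001*, 11110
[col 1] -0000, 0-000, 001-1, 010-0, 1-001, 10-00, 1000-
Prime implicants: -0000, 0-000, 001-1, 010-0, 1-001, 10-00, 1000-, 11110
PI chart (minterm → PIs covering it):
  0 | -0000,0-000
  5 | 001-1  (sole → essential)
  7 | 001-1  (sole → essential)
  8 | 0-000,010-0
  16 | -0000,10-00,1000-
  17 | 1-001,1000-
  20 | 10-00  (sole → essential)
  25 | 1-001  (sole → essential)
  30 | 11110  (sole → essential)
Essential prime implicants: 001-1, 1-001, 10-00, 11110
Petrick residual → 0-000
Minimum SOP uses 5 PIs: a'c'd'e' + a'b'ce + ac'd'e + ab'd'e' + abcde'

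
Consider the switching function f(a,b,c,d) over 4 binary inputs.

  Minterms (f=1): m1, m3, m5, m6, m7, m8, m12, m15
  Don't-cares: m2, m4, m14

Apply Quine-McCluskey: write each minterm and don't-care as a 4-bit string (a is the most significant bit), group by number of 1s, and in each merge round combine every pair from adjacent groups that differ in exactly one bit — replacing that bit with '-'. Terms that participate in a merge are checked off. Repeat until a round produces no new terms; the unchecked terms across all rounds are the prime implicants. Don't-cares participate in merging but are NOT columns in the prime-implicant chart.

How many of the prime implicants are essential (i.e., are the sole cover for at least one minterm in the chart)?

Round 0: 0001✓ 0010✓ 0011✓ 0100✓ 0101✓ 0110✓ 0111✓ 1000✓ 1100✓ 1110✓ 1111✓
Round 1: -100✓ -110✓ -111✓ 0-01✓ 0-10✓ 0-11✓ 00-1✓ 001-✓ 01-0✓ 01-1✓ 010-✓ 011-✓ 1-00 11-0✓ 111-✓
Round 2: -1-0 -11- 0--1 0-1- 01--
PIs = {-1-0, -11-, 0--1, 0-1-, 01--, 1-00}
Coverage chart:
  m1: 0--1 ←essential
  m3: 0--1,0-1-
  m5: 0--1,01--
  m6: -1-0,-11-,0-1-,01--
  m7: -11-,0--1,0-1-,01--
  m8: 1-00 ←essential
  m12: -1-0,1-00
  m15: -11- ←essential
Essential: -11-, 0--1, 1-00

3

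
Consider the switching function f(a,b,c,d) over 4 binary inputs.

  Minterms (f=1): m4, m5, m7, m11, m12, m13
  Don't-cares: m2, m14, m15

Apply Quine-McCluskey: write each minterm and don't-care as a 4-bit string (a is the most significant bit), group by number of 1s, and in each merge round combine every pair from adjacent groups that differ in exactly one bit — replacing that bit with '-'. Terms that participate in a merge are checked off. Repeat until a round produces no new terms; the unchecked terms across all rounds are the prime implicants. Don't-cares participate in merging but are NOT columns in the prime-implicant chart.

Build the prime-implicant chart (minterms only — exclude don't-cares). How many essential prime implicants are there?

Round 0: 0010 0100✓ 0101✓ 0111✓ 1011✓ 1100✓ 1101✓ 1110✓ 1111✓
Round 1: -100✓ -101✓ -111✓ 01-1✓ 010-✓ 1-11 11-0✓ 11-1✓ 110-✓ 111-✓
Round 2: -1-1 -10- 11--
PIs = {-1-1, -10-, 0010, 1-11, 11--}
Coverage chart:
  m4: -10- ←essential
  m5: -1-1,-10-
  m7: -1-1 ←essential
  m11: 1-11 ←essential
  m12: -10-,11--
  m13: -1-1,-10-,11--
Essential: -1-1, -10-, 1-11

3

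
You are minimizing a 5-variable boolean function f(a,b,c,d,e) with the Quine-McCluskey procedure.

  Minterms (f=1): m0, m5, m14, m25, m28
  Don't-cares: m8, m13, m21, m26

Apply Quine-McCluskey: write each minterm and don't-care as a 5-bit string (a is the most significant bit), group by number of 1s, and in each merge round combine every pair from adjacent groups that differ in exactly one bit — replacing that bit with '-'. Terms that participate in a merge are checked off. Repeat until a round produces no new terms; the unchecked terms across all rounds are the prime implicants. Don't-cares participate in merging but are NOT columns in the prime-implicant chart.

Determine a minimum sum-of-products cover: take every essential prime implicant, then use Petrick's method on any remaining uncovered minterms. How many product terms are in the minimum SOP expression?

[col 0] 00000*, 00101*, 01000*, 01101*, 01110, 10101*, 11001, 11010, 11100
[col 1] -0101, 0-000, 0-101
Prime implicants: -0101, 0-000, 0-101, 01110, 11001, 11010, 11100
PI chart (minterm → PIs covering it):
  0 | 0-000  (sole → essential)
  5 | -0101,0-101
  14 | 01110  (sole → essential)
  25 | 11001  (sole → essential)
  28 | 11100  (sole → essential)
Essential prime implicants: 0-000, 01110, 11001, 11100
Petrick residual → -0101
Minimum SOP uses 5 PIs: b'cd'e + a'c'd'e' + a'bcde' + abc'd'e + abcd'e'

5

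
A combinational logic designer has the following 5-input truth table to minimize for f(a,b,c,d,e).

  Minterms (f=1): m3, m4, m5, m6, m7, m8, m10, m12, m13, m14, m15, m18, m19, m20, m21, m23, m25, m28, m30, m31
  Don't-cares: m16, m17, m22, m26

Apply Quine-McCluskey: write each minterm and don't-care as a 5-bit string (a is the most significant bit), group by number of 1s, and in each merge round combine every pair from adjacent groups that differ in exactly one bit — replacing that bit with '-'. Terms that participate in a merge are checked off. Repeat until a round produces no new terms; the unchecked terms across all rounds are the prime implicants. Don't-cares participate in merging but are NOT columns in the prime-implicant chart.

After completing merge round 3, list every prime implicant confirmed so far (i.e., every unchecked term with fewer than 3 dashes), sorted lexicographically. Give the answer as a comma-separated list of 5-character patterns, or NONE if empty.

Round 0: 00011✓ 00100✓ 00101✓ 00110✓ 00111✓ 01000✓ 01010✓ 01100✓ 01101✓ 01110✓ 01111✓ 10000✓ 10001✓ 10010✓ 10011✓ 10100✓ 10101✓ 10110✓ 10111✓ 11001✓ 11010✓ 11100✓ 11110✓ 11111✓
Round 1: -0011✓ -0100✓ -0101✓ -0110✓ -0111✓ -1010✓ -1100✓ -1110✓ -1111✓ 0-100✓ 0-101✓ 0-110✓ 0-111✓ 00-11✓ 001-0✓ 001-1✓ 0010-✓ 0011-✓ 01-00✓ 01-10✓ 010-0✓ 011-0✓ 011-1✓ 0110-✓ 0111-✓ 1-001 1-010✓ 1-100✓ 1-110✓ 1-111✓ 10-00✓ 10-01✓ 10-10✓ 10-11✓ 100-0✓ 100-1✓ 1000-✓ 1001-✓ 101-0✓ 101-1✓ 1010-✓ 1011-✓ 11-10✓ 111-0✓ 1111-✓
Round 2: --100✓ --110✓ --111✓ -0-11 -01-0✓ -01-1✓ -010-✓ -011-✓ -1-10 -11-0✓ -111-✓ 0-1-0✓ 0-1-1✓ 0-10-✓ 0-11-✓ 001--✓ 01--0 011--✓ 1--10 1-1-0✓ 1-11-✓ 10--0✓ 10--1✓ 10-0-✓ 10-1-✓ 100--✓ 101--✓
Round 3: --1-0 --11- -01-- 0-1-- 10---
PIs = {--1-0, --11-, -0-11, -01--, -1-10, 0-1--, 01--0, 1--10, 1-001, 10---}

-0-11, -1-10, 01--0, 1--10, 1-001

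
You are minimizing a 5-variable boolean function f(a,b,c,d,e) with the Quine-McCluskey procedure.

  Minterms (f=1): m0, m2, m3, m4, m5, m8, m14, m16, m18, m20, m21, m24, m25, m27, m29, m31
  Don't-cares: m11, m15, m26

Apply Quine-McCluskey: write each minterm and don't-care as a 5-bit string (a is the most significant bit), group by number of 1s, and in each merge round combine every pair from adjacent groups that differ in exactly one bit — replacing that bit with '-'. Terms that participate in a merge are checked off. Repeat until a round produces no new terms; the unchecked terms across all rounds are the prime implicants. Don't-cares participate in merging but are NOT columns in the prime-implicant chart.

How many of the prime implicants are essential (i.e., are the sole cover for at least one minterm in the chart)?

size-2^0 implicants → 00000(✓)  00010(✓)  00011(✓)  00100(✓)  00101(✓)  01000(✓)  01011(✓)  01110(✓)  01111(✓)  10000(✓)  10010(✓)  10100(✓)  10101(✓)  11000(✓)  11001(✓)  11010(✓)  11011(✓)  11101(✓)  11111(✓)
size-2^1 implicants → -0000(✓)  -0010(✓)  -0100(✓)  -0101(✓)  -1000(✓)  -1011(✓)  -1111(✓)  0-000(✓)  0-011  00-00(✓)  000-0(✓)  0001-  0010-(✓)  01-11(✓)  0111-  1-000(✓)  1-010(✓)  1-101  10-00(✓)  100-0(✓)  1010-(✓)  11-01(✓)  11-11(✓)  110-0(✓)  110-1(✓)  1100-(✓)  1101-(✓)  111-1(✓)
size-2^2 implicants → --000  -0-00  -00-0  -010-  -1-11  1-0-0  11--1  110--
Unchecked terms (primes): --000, -0-00, -00-0, -010-, -1-11, 0-011, 0001-, 0111-, 1-0-0, 1-101, 11--1, 110--
Minterm coverage:
  m0 ⊆ --000,-0-00,-00-0
  m2 ⊆ -00-0,0001-
  m3 ⊆ 0-011,0001-
  m4 ⊆ -0-00,-010-
  m5 ⊆ -010- [E]
  m8 ⊆ --000 [E]
  m14 ⊆ 0111- [E]
  m16 ⊆ --000,-0-00,-00-0,1-0-0
  m18 ⊆ -00-0,1-0-0
  m20 ⊆ -0-00,-010-
  m21 ⊆ -010-,1-101
  m24 ⊆ --000,1-0-0,110--
  m25 ⊆ 11--1,110--
  m27 ⊆ -1-11,11--1,110--
  m29 ⊆ 1-101,11--1
  m31 ⊆ -1-11,11--1
E = {--000, -010-, 0111-}

3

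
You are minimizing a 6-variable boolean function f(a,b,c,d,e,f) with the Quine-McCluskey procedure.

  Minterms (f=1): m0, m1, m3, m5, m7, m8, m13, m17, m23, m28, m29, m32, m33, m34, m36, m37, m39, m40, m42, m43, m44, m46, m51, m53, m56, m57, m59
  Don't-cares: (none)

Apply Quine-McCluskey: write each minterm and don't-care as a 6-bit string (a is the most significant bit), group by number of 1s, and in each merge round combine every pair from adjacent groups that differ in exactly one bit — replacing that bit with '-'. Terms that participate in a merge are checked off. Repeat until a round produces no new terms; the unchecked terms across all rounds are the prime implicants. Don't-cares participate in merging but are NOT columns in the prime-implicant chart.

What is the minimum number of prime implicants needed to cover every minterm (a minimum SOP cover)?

14

[col 0] 000000*, 000001*, 000011*, 000101*, 000111*, 001000*, 001101*, 010001*, 010111*, 011100*, 011101*, 100000*, 100001*, 100010*, 100100*, 100101*, 100111*, 101000*, 101010*, 101011*, 101100*, 101110*, 110011*, 110101*, 111000*, 111001*, 111011*
[col 1] -00000*, -00001*, -00101*, -00111*, -01000*, 0-0001, 0-0111, 0-1101, 00-000*, 00-101, 000-01*, 000-11*, 0000-1*, 00000-*, 0001-1*, 01110-, 1-0101, 1-1000, 1-1011, 10-000*, 10-010*, 10-100*, 100-00*, 100-01*, 1000-0*, 10000-*, 1001-1*, 10010-*, 101-00*, 101-10*, 1010-0*, 10101-, 1011-0*, 11-011, 1110-1, 11100-
[col 2] -0-000, -00-01, -0000-, -001-1, 000--1, 10--00, 10-0-0, 100-0-, 101--0
Prime implicants: -0-000, -00-01, -0000-, -001-1, 0-0001, 0-0111, 0-1101, 00-101, 000--1, 01110-, 1-0101, 1-1000, 1-1011, 10--00, 10-0-0, 100-0-, 101--0, 10101-, 11-011, 1110-1, 11100-
PI chart (minterm → PIs covering it):
  0 | -0-000,-0000-
  1 | -00-01,-0000-,0-0001,000--1
  3 | 000--1  (sole → essential)
  5 | -00-01,-001-1,00-101,000--1
  7 | -001-1,0-0111,000--1
  8 | -0-000  (sole → essential)
  13 | 0-1101,00-101
  17 | 0-0001  (sole → essential)
  23 | 0-0111  (sole → essential)
  28 | 01110-  (sole → essential)
  29 | 0-1101,01110-
  32 | -0-000,-0000-,10--00,10-0-0,100-0-
  33 | -00-01,-0000-,100-0-
  34 | 10-0-0  (sole → essential)
  36 | 10--00,100-0-
  37 | -00-01,-001-1,1-0101,100-0-
  39 | -001-1  (sole → essential)
  40 | -0-000,1-1000,10--00,10-0-0,101--0
  42 | 10-0-0,101--0,10101-
  43 | 1-1011,10101-
  44 | 10--00,101--0
  46 | 101--0  (sole → essential)
  51 | 11-011  (sole → essential)
  53 | 1-0101  (sole → essential)
  56 | 1-1000,11100-
  57 | 1110-1,11100-
  59 | 1-1011,11-011,1110-1
Essential prime implicants: -0-000, -001-1, 0-0001, 0-0111, 000--1, 01110-, 1-0101, 10-0-0, 101--0, 11-011
Petrick residual → 0-1101, 1-1011, 100-0-, 11100-
Minimum SOP uses 14 PIs: b'd'e'f' + b'c'df + a'c'd'e'f + a'c'def + a'cde'f + a'b'c'f + a'bcde' + ac'de'f + acd'ef + ab'd'f' + ab'c'e' + ab'cf' + abd'ef + abcd'e'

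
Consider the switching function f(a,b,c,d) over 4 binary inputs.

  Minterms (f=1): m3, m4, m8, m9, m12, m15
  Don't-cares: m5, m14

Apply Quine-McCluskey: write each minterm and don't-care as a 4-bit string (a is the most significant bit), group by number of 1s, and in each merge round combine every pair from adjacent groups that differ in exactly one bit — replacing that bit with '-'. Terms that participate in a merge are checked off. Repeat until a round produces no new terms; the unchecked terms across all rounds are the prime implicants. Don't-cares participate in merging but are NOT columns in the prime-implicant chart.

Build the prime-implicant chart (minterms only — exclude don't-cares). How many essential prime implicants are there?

Round 0: 0011 0100✓ 0101✓ 1000✓ 1001✓ 1100✓ 1110✓ 1111✓
Round 1: -100 010- 1-00 100- 11-0 111-
PIs = {-100, 0011, 010-, 1-00, 100-, 11-0, 111-}
Coverage chart:
  m3: 0011 ←essential
  m4: -100,010-
  m8: 1-00,100-
  m9: 100- ←essential
  m12: -100,1-00,11-0
  m15: 111- ←essential
Essential: 0011, 100-, 111-

3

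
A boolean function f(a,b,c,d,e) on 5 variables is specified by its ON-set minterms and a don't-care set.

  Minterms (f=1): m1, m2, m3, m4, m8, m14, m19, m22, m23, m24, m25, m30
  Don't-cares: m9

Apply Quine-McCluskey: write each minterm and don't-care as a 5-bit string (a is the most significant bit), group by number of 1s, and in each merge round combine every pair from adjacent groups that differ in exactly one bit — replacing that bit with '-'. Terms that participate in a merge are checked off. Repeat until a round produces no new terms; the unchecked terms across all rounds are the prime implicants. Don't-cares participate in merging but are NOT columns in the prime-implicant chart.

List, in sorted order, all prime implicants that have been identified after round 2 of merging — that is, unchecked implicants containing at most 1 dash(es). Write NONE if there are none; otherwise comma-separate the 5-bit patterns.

-0011, -1110, 0-001, 000-1, 0001-, 00100, 1-110, 10-11, 1011-

Round 0: 00001✓ 00010✓ 00011✓ 00100 01000✓ 01001✓ 01110✓ 10011✓ 10110✓ 10111✓ 11000✓ 11001✓ 11110✓
Round 1: -0011 -1000✓ -1001✓ -1110 0-001 000-1 0001- 0100-✓ 1-110 10-11 1011- 1100-✓
Round 2: -100-
PIs = {-0011, -100-, -1110, 0-001, 000-1, 0001-, 00100, 1-110, 10-11, 1011-}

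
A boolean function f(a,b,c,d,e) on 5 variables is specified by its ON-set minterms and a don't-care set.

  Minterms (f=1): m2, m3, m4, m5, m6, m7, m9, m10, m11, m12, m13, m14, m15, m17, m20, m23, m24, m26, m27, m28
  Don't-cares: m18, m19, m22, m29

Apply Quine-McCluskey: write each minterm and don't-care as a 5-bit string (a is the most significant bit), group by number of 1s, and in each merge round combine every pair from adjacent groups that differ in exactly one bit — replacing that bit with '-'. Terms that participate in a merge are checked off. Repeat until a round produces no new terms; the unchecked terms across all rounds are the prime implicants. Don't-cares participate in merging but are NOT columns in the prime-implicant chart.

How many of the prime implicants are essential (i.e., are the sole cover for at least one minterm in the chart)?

Round 0: 00010✓ 00011✓ 00100✓ 00101✓ 00110✓ 00111✓ 01001✓ 01010✓ 01011✓ 01100✓ 01101✓ 01110✓ 01111✓ 10001✓ 10010✓ 10011✓ 10100✓ 10110✓ 10111✓ 11000✓ 11010✓ 11011✓ 11100✓ 11101✓
Round 1: -0010✓ -0011✓ -0100✓ -0110✓ -0111✓ -1010✓ -1011✓ -1100✓ -1101✓ 0-010✓ 0-011✓ 0-100✓ 0-101✓ 0-110✓ 0-111✓ 00-10✓ 00-11✓ 0001-✓ 001-0✓ 001-1✓ 0010-✓ 0011-✓ 01-01✓ 01-10✓ 01-11✓ 010-1✓ 0101-✓ 011-0✓ 011-1✓ 0110-✓ 0111-✓ 1-010✓ 1-011✓ 1-100✓ 10-10✓ 10-11✓ 100-1 1001-✓ 101-0✓ 1011-✓ 11-00 110-0 1101-✓ 1110-✓
Round 2: --010✓ --011✓ --100 -0-10✓ -0-11✓ -001-✓ -01-0 -011-✓ -101-✓ -110- 0--10✓ 0--11✓ 0-01-✓ 0-1-0✓ 0-1-1✓ 0-10-✓ 0-11-✓ 00-1-✓ 001--✓ 01--1 01-1-✓ 011--✓ 1-01-✓ 10-1-✓
Round 3: --01- -0-1- 0--1- 0-1--
PIs = {--01-, --100, -0-1-, -01-0, -110-, 0--1-, 0-1--, 01--1, 100-1, 11-00, 110-0}
Coverage chart:
  m2: --01-,-0-1-,0--1-
  m3: --01-,-0-1-,0--1-
  m4: --100,-01-0,0-1--
  m5: 0-1-- ←essential
  m6: -0-1-,-01-0,0--1-,0-1--
  m7: -0-1-,0--1-,0-1--
  m9: 01--1 ←essential
  m10: --01-,0--1-
  m11: --01-,0--1-,01--1
  m12: --100,-110-,0-1--
  m13: -110-,0-1--,01--1
  m14: 0--1-,0-1--
  m15: 0--1-,0-1--,01--1
  m17: 100-1 ←essential
  m20: --100,-01-0
  m23: -0-1- ←essential
  m24: 11-00,110-0
  m26: --01-,110-0
  m27: --01- ←essential
  m28: --100,-110-,11-00
Essential: --01-, -0-1-, 0-1--, 01--1, 100-1

5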